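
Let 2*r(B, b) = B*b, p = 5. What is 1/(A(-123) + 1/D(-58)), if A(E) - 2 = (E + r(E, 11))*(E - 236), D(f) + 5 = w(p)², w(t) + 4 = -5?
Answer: 76/21813711 ≈ 3.4840e-6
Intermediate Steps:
w(t) = -9 (w(t) = -4 - 5 = -9)
D(f) = 76 (D(f) = -5 + (-9)² = -5 + 81 = 76)
r(B, b) = B*b/2 (r(B, b) = (B*b)/2 = B*b/2)
A(E) = 2 + 13*E*(-236 + E)/2 (A(E) = 2 + (E + (½)*E*11)*(E - 236) = 2 + (E + 11*E/2)*(-236 + E) = 2 + (13*E/2)*(-236 + E) = 2 + 13*E*(-236 + E)/2)
1/(A(-123) + 1/D(-58)) = 1/((2 - 1534*(-123) + (13/2)*(-123)²) + 1/76) = 1/((2 + 188682 + (13/2)*15129) + 1/76) = 1/((2 + 188682 + 196677/2) + 1/76) = 1/(574045/2 + 1/76) = 1/(21813711/76) = 76/21813711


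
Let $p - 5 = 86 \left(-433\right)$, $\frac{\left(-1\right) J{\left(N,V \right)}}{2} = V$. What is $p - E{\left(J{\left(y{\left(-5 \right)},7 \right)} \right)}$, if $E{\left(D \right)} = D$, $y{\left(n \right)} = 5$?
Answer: $-37219$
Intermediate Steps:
$J{\left(N,V \right)} = - 2 V$
$p = -37233$ ($p = 5 + 86 \left(-433\right) = 5 - 37238 = -37233$)
$p - E{\left(J{\left(y{\left(-5 \right)},7 \right)} \right)} = -37233 - \left(-2\right) 7 = -37233 - -14 = -37233 + 14 = -37219$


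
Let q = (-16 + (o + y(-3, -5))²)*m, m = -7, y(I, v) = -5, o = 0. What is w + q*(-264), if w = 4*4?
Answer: 16648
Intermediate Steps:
w = 16
q = -63 (q = (-16 + (0 - 5)²)*(-7) = (-16 + (-5)²)*(-7) = (-16 + 25)*(-7) = 9*(-7) = -63)
w + q*(-264) = 16 - 63*(-264) = 16 + 16632 = 16648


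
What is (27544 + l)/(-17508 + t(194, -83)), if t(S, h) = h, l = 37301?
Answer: -64845/17591 ≈ -3.6863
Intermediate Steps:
(27544 + l)/(-17508 + t(194, -83)) = (27544 + 37301)/(-17508 - 83) = 64845/(-17591) = 64845*(-1/17591) = -64845/17591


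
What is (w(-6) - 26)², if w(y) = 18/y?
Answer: 841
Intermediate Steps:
(w(-6) - 26)² = (18/(-6) - 26)² = (18*(-⅙) - 26)² = (-3 - 26)² = (-29)² = 841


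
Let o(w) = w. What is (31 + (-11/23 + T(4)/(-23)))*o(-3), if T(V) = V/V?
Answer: -2103/23 ≈ -91.435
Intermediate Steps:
T(V) = 1
(31 + (-11/23 + T(4)/(-23)))*o(-3) = (31 + (-11/23 + 1/(-23)))*(-3) = (31 + (-11*1/23 + 1*(-1/23)))*(-3) = (31 + (-11/23 - 1/23))*(-3) = (31 - 12/23)*(-3) = (701/23)*(-3) = -2103/23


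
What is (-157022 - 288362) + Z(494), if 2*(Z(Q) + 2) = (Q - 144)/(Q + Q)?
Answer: -440041193/988 ≈ -4.4539e+5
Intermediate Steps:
Z(Q) = -2 + (-144 + Q)/(4*Q) (Z(Q) = -2 + ((Q - 144)/(Q + Q))/2 = -2 + ((-144 + Q)/((2*Q)))/2 = -2 + ((-144 + Q)*(1/(2*Q)))/2 = -2 + ((-144 + Q)/(2*Q))/2 = -2 + (-144 + Q)/(4*Q))
(-157022 - 288362) + Z(494) = (-157022 - 288362) + (-7/4 - 36/494) = -445384 + (-7/4 - 36*1/494) = -445384 + (-7/4 - 18/247) = -445384 - 1801/988 = -440041193/988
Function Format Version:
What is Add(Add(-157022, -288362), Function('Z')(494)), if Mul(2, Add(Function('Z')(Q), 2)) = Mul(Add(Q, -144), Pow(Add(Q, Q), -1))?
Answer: Rational(-440041193, 988) ≈ -4.4539e+5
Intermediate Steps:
Function('Z')(Q) = Add(-2, Mul(Rational(1, 4), Pow(Q, -1), Add(-144, Q))) (Function('Z')(Q) = Add(-2, Mul(Rational(1, 2), Mul(Add(Q, -144), Pow(Add(Q, Q), -1)))) = Add(-2, Mul(Rational(1, 2), Mul(Add(-144, Q), Pow(Mul(2, Q), -1)))) = Add(-2, Mul(Rational(1, 2), Mul(Add(-144, Q), Mul(Rational(1, 2), Pow(Q, -1))))) = Add(-2, Mul(Rational(1, 2), Mul(Rational(1, 2), Pow(Q, -1), Add(-144, Q)))) = Add(-2, Mul(Rational(1, 4), Pow(Q, -1), Add(-144, Q))))
Add(Add(-157022, -288362), Function('Z')(494)) = Add(Add(-157022, -288362), Add(Rational(-7, 4), Mul(-36, Pow(494, -1)))) = Add(-445384, Add(Rational(-7, 4), Mul(-36, Rational(1, 494)))) = Add(-445384, Add(Rational(-7, 4), Rational(-18, 247))) = Add(-445384, Rational(-1801, 988)) = Rational(-440041193, 988)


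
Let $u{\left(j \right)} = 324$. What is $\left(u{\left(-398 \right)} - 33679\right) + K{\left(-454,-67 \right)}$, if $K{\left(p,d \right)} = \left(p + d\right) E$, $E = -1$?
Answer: $-32834$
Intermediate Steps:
$K{\left(p,d \right)} = - d - p$ ($K{\left(p,d \right)} = \left(p + d\right) \left(-1\right) = \left(d + p\right) \left(-1\right) = - d - p$)
$\left(u{\left(-398 \right)} - 33679\right) + K{\left(-454,-67 \right)} = \left(324 - 33679\right) - -521 = -33355 + \left(67 + 454\right) = -33355 + 521 = -32834$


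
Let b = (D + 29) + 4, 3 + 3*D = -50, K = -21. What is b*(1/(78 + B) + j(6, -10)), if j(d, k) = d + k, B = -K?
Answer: -18170/297 ≈ -61.178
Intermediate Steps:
D = -53/3 (D = -1 + (1/3)*(-50) = -1 - 50/3 = -53/3 ≈ -17.667)
B = 21 (B = -1*(-21) = 21)
b = 46/3 (b = (-53/3 + 29) + 4 = 34/3 + 4 = 46/3 ≈ 15.333)
b*(1/(78 + B) + j(6, -10)) = 46*(1/(78 + 21) + (6 - 10))/3 = 46*(1/99 - 4)/3 = (46/3)*(-395/99) = -18170/297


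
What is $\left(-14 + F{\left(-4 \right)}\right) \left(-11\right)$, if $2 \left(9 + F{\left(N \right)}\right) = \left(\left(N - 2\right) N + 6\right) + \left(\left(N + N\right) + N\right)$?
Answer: $154$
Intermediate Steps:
$F{\left(N \right)} = -6 + \frac{3 N}{2} + \frac{N \left(-2 + N\right)}{2}$ ($F{\left(N \right)} = -9 + \frac{\left(\left(N - 2\right) N + 6\right) + \left(\left(N + N\right) + N\right)}{2} = -9 + \frac{\left(\left(-2 + N\right) N + 6\right) + \left(2 N + N\right)}{2} = -9 + \frac{\left(N \left(-2 + N\right) + 6\right) + 3 N}{2} = -9 + \frac{\left(6 + N \left(-2 + N\right)\right) + 3 N}{2} = -9 + \frac{6 + 3 N + N \left(-2 + N\right)}{2} = -9 + \left(3 + \frac{3 N}{2} + \frac{N \left(-2 + N\right)}{2}\right) = -6 + \frac{3 N}{2} + \frac{N \left(-2 + N\right)}{2}$)
$\left(-14 + F{\left(-4 \right)}\right) \left(-11\right) = \left(-14 + \left(-6 + \frac{1}{2} \left(-4\right) + \frac{\left(-4\right)^{2}}{2}\right)\right) \left(-11\right) = \left(-14 - 0\right) \left(-11\right) = \left(-14 + 0\right) \left(-11\right) = \left(-14\right) \left(-11\right) = 154$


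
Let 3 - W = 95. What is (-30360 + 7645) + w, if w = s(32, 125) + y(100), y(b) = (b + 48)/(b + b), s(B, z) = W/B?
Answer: -4543427/200 ≈ -22717.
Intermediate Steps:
W = -92 (W = 3 - 1*95 = 3 - 95 = -92)
s(B, z) = -92/B
y(b) = (48 + b)/(2*b) (y(b) = (48 + b)/((2*b)) = (48 + b)*(1/(2*b)) = (48 + b)/(2*b))
w = -427/200 (w = -92/32 + (½)*(48 + 100)/100 = -92*1/32 + (½)*(1/100)*148 = -23/8 + 37/50 = -427/200 ≈ -2.1350)
(-30360 + 7645) + w = (-30360 + 7645) - 427/200 = -22715 - 427/200 = -4543427/200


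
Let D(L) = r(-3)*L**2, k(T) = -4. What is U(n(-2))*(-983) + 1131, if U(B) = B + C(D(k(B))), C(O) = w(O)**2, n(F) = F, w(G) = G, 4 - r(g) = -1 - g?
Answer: -1003495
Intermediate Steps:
r(g) = 5 + g (r(g) = 4 - (-1 - g) = 4 + (1 + g) = 5 + g)
D(L) = 2*L**2 (D(L) = (5 - 3)*L**2 = 2*L**2)
C(O) = O**2
U(B) = 1024 + B (U(B) = B + (2*(-4)**2)**2 = B + (2*16)**2 = B + 32**2 = B + 1024 = 1024 + B)
U(n(-2))*(-983) + 1131 = (1024 - 2)*(-983) + 1131 = 1022*(-983) + 1131 = -1004626 + 1131 = -1003495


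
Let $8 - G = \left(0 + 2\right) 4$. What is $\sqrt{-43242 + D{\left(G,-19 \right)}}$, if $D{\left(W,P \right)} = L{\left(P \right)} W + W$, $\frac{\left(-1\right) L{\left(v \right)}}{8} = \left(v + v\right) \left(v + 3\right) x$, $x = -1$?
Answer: $i \sqrt{43242} \approx 207.95 i$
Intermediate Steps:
$L{\left(v \right)} = 16 v \left(3 + v\right)$ ($L{\left(v \right)} = - 8 \left(v + v\right) \left(v + 3\right) \left(-1\right) = - 8 \cdot 2 v \left(3 + v\right) \left(-1\right) = - 8 \left(- 2 v \left(3 + v\right)\right) = 16 v \left(3 + v\right)$)
$G = 0$ ($G = 8 - \left(0 + 2\right) 4 = 8 - 2 \cdot 4 = 8 - 8 = 0$)
$D{\left(W,P \right)} = W + 16 P W \left(3 + P\right)$ ($D{\left(W,P \right)} = 16 P \left(3 + P\right) W + W = 16 P W \left(3 + P\right) + W = W + 16 P W \left(3 + P\right)$)
$\sqrt{-43242 + D{\left(G,-19 \right)}} = \sqrt{-43242 + 0 \left(1 + 16 \left(-19\right) \left(3 - 19\right)\right)} = \sqrt{-43242 + 0 \left(1 + 16 \left(-19\right) \left(-16\right)\right)} = \sqrt{-43242 + 0 \left(1 + 4864\right)} = \sqrt{-43242 + 0 \cdot 4865} = \sqrt{-43242 + 0} = \sqrt{-43242} = i \sqrt{43242}$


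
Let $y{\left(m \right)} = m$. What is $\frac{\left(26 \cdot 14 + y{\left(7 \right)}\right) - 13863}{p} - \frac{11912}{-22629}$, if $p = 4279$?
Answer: $- \frac{254339020}{96829491} \approx -2.6267$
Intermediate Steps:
$\frac{\left(26 \cdot 14 + y{\left(7 \right)}\right) - 13863}{p} - \frac{11912}{-22629} = \frac{\left(26 \cdot 14 + 7\right) - 13863}{4279} - \frac{11912}{-22629} = \left(\left(364 + 7\right) - 13863\right) \frac{1}{4279} - - \frac{11912}{22629} = \left(371 - 13863\right) \frac{1}{4279} + \frac{11912}{22629} = \left(-13492\right) \frac{1}{4279} + \frac{11912}{22629} = - \frac{13492}{4279} + \frac{11912}{22629} = - \frac{254339020}{96829491}$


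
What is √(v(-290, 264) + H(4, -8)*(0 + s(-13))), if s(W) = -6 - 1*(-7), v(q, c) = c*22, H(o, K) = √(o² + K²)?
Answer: 2*√(1452 + √5) ≈ 76.269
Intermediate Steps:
H(o, K) = √(K² + o²)
v(q, c) = 22*c
s(W) = 1 (s(W) = -6 + 7 = 1)
√(v(-290, 264) + H(4, -8)*(0 + s(-13))) = √(22*264 + √((-8)² + 4²)*(0 + 1)) = √(5808 + √(64 + 16)*1) = √(5808 + √80*1) = √(5808 + (4*√5)*1) = √(5808 + 4*√5)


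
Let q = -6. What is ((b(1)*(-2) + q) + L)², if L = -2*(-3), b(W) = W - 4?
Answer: 36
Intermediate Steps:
b(W) = -4 + W
L = 6
((b(1)*(-2) + q) + L)² = (((-4 + 1)*(-2) - 6) + 6)² = ((-3*(-2) - 6) + 6)² = ((6 - 6) + 6)² = (0 + 6)² = 6² = 36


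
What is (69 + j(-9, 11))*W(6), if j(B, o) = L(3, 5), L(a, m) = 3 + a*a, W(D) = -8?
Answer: -648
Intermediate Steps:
L(a, m) = 3 + a**2
j(B, o) = 12 (j(B, o) = 3 + 3**2 = 3 + 9 = 12)
(69 + j(-9, 11))*W(6) = (69 + 12)*(-8) = 81*(-8) = -648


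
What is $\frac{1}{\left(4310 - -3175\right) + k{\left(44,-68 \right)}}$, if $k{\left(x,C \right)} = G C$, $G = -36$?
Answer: $\frac{1}{9933} \approx 0.00010067$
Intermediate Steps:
$k{\left(x,C \right)} = - 36 C$
$\frac{1}{\left(4310 - -3175\right) + k{\left(44,-68 \right)}} = \frac{1}{\left(4310 - -3175\right) - -2448} = \frac{1}{\left(4310 + 3175\right) + 2448} = \frac{1}{7485 + 2448} = \frac{1}{9933}$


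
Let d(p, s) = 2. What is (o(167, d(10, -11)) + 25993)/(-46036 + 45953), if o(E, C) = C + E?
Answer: -26162/83 ≈ -315.20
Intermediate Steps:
(o(167, d(10, -11)) + 25993)/(-46036 + 45953) = ((2 + 167) + 25993)/(-46036 + 45953) = (169 + 25993)/(-83) = 26162*(-1/83) = -26162/83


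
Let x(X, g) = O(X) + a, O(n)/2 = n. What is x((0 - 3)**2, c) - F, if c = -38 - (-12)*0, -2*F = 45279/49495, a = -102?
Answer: -8269881/98990 ≈ -83.543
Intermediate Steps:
O(n) = 2*n
F = -45279/98990 (F = -45279/(2*49495) = -1/2*45279/49495 = -45279/98990 ≈ -0.45741)
c = -38 (c = -38 - 1*0 = -38 + 0 = -38)
x(X, g) = -102 + 2*X (x(X, g) = 2*X - 102 = -102 + 2*X)
x((0 - 3)**2, c) - F = (-102 + 2*(0 - 3)**2) - 1*(-45279/98990) = (-102 + 2*(-3)**2) + 45279/98990 = (-102 + 2*9) + 45279/98990 = (-102 + 18) + 45279/98990 = -84 + 45279/98990 = -8269881/98990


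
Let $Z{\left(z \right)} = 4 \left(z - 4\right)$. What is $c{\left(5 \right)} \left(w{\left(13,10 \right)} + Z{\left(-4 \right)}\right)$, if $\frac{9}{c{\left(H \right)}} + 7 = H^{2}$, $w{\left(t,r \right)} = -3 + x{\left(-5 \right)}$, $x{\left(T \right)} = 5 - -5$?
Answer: $- \frac{25}{2} \approx -12.5$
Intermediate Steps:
$Z{\left(z \right)} = -16 + 4 z$ ($Z{\left(z \right)} = 4 \left(-4 + z\right) = -16 + 4 z$)
$x{\left(T \right)} = 10$ ($x{\left(T \right)} = 5 + 5 = 10$)
$w{\left(t,r \right)} = 7$ ($w{\left(t,r \right)} = -3 + 10 = 7$)
$c{\left(H \right)} = \frac{9}{-7 + H^{2}}$
$c{\left(5 \right)} \left(w{\left(13,10 \right)} + Z{\left(-4 \right)}\right) = \frac{9}{-7 + 5^{2}} \left(7 + \left(-16 + 4 \left(-4\right)\right)\right) = \frac{9}{-7 + 25} \left(7 - 32\right) = \frac{9}{18} \left(7 - 32\right) = 9 \cdot \frac{1}{18} \left(-25\right) = \frac{1}{2} \left(-25\right) = - \frac{25}{2}$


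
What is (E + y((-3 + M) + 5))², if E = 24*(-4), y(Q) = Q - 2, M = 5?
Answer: 8281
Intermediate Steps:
y(Q) = -2 + Q
E = -96
(E + y((-3 + M) + 5))² = (-96 + (-2 + ((-3 + 5) + 5)))² = (-96 + (-2 + (2 + 5)))² = (-96 + (-2 + 7))² = (-96 + 5)² = (-91)² = 8281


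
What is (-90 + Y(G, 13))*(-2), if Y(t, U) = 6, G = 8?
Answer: 168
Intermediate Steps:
(-90 + Y(G, 13))*(-2) = (-90 + 6)*(-2) = -84*(-2) = 168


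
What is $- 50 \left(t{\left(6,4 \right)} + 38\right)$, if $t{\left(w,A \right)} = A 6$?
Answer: $-3100$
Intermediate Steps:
$t{\left(w,A \right)} = 6 A$
$- 50 \left(t{\left(6,4 \right)} + 38\right) = - 50 \left(6 \cdot 4 + 38\right) = - 50 \left(24 + 38\right) = \left(-50\right) 62 = -3100$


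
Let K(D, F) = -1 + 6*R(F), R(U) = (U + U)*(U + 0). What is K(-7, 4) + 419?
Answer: 610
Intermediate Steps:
R(U) = 2*U² (R(U) = (2*U)*U = 2*U²)
K(D, F) = -1 + 12*F² (K(D, F) = -1 + 6*(2*F²) = -1 + 12*F²)
K(-7, 4) + 419 = (-1 + 12*4²) + 419 = (-1 + 12*16) + 419 = (-1 + 192) + 419 = 191 + 419 = 610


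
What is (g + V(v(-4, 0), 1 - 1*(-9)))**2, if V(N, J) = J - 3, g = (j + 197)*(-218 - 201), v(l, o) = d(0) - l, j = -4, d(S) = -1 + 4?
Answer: 6538339600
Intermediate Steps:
d(S) = 3
v(l, o) = 3 - l
g = -80867 (g = (-4 + 197)*(-218 - 201) = 193*(-419) = -80867)
V(N, J) = -3 + J
(g + V(v(-4, 0), 1 - 1*(-9)))**2 = (-80867 + (-3 + (1 - 1*(-9))))**2 = (-80867 + (-3 + (1 + 9)))**2 = (-80867 + (-3 + 10))**2 = (-80867 + 7)**2 = (-80860)**2 = 6538339600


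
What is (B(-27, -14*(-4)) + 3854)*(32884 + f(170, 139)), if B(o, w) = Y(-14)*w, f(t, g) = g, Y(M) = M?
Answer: 101380610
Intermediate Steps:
B(o, w) = -14*w
(B(-27, -14*(-4)) + 3854)*(32884 + f(170, 139)) = (-(-196)*(-4) + 3854)*(32884 + 139) = (-14*56 + 3854)*33023 = (-784 + 3854)*33023 = 3070*33023 = 101380610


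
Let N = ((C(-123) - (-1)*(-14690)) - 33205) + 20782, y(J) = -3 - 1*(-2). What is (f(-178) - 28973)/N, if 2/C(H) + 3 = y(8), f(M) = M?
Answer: 58302/54227 ≈ 1.0751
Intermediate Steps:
y(J) = -1 (y(J) = -3 + 2 = -1)
C(H) = -½ (C(H) = 2/(-3 - 1) = 2/(-4) = 2*(-¼) = -½)
N = -54227/2 (N = ((-½ - (-1)*(-14690)) - 33205) + 20782 = ((-½ - 1*14690) - 33205) + 20782 = ((-½ - 14690) - 33205) + 20782 = (-29381/2 - 33205) + 20782 = -95791/2 + 20782 = -54227/2 ≈ -27114.)
(f(-178) - 28973)/N = (-178 - 28973)/(-54227/2) = -29151*(-2/54227) = 58302/54227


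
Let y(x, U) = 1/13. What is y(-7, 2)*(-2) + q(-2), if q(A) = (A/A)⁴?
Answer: 11/13 ≈ 0.84615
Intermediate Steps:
q(A) = 1 (q(A) = 1⁴ = 1)
y(x, U) = 1/13
y(-7, 2)*(-2) + q(-2) = (1/13)*(-2) + 1 = -2/13 + 1 = 11/13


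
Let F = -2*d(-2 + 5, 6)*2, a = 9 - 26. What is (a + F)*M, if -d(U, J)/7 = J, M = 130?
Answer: 19630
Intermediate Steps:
d(U, J) = -7*J
a = -17
F = 168 (F = -(-14)*6*2 = -2*(-42)*2 = 84*2 = 168)
(a + F)*M = (-17 + 168)*130 = 151*130 = 19630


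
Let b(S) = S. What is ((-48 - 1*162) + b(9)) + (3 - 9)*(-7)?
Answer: -159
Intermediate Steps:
((-48 - 1*162) + b(9)) + (3 - 9)*(-7) = ((-48 - 1*162) + 9) + (3 - 9)*(-7) = ((-48 - 162) + 9) - 6*(-7) = (-210 + 9) + 42 = -201 + 42 = -159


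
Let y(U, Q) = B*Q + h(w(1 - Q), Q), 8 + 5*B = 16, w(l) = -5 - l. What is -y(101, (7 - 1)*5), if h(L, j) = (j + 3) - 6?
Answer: -75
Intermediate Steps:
B = 8/5 (B = -8/5 + (⅕)*16 = -8/5 + 16/5 = 8/5 ≈ 1.6000)
h(L, j) = -3 + j (h(L, j) = (3 + j) - 6 = -3 + j)
y(U, Q) = -3 + 13*Q/5 (y(U, Q) = 8*Q/5 + (-3 + Q) = -3 + 13*Q/5)
-y(101, (7 - 1)*5) = -(-3 + 13*((7 - 1)*5)/5) = -(-3 + 13*(6*5)/5) = -(-3 + (13/5)*30) = -(-3 + 78) = -1*75 = -75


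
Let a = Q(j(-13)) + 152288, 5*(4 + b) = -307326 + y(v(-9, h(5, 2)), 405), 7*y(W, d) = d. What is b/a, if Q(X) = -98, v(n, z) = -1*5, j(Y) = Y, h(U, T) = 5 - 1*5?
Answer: -2151017/5326650 ≈ -0.40382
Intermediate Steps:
h(U, T) = 0 (h(U, T) = 5 - 5 = 0)
v(n, z) = -5
y(W, d) = d/7
b = -2151017/35 (b = -4 + (-307326 + (1/7)*405)/5 = -4 + (-307326 + 405/7)/5 = -4 + (1/5)*(-2150877/7) = -4 - 2150877/35 = -2151017/35 ≈ -61458.)
a = 152190 (a = -98 + 152288 = 152190)
b/a = -2151017/35/152190 = -2151017/35*1/152190 = -2151017/5326650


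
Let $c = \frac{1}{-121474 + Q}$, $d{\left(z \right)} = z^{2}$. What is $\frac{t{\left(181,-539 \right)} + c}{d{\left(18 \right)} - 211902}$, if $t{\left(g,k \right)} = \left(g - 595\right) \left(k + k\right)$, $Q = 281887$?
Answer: $- \frac{71591038597}{33939861714} \approx -2.1093$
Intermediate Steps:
$t{\left(g,k \right)} = 2 k \left(-595 + g\right)$ ($t{\left(g,k \right)} = \left(-595 + g\right) 2 k = 2 k \left(-595 + g\right)$)
$c = \frac{1}{160413}$ ($c = \frac{1}{-121474 + 281887} = \frac{1}{160413} \approx 6.2339 \cdot 10^{-6}$)
$\frac{t{\left(181,-539 \right)} + c}{d{\left(18 \right)} - 211902} = \frac{2 \left(-539\right) \left(-595 + 181\right) + \frac{1}{160413}}{18^{2} - 211902} = \frac{2 \left(-539\right) \left(-414\right) + \frac{1}{160413}}{324 - 211902} = \frac{446292 + \frac{1}{160413}}{-211578} = \frac{71591038597}{160413} \left(- \frac{1}{211578}\right) = - \frac{71591038597}{33939861714}$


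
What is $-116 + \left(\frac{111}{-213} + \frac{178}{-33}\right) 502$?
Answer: $- \frac{7229006}{2343} \approx -3085.4$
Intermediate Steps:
$-116 + \left(\frac{111}{-213} + \frac{178}{-33}\right) 502 = -116 + \left(111 \left(- \frac{1}{213}\right) + 178 \left(- \frac{1}{33}\right)\right) 502 = -116 + \left(- \frac{37}{71} - \frac{178}{33}\right) 502 = -116 - \frac{6957218}{2343} = - \frac{7229006}{2343}$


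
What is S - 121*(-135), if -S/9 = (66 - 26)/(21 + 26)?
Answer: 767385/47 ≈ 16327.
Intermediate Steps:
S = -360/47 (S = -9*(66 - 26)/(21 + 26) = -360/47 ≈ -7.6596)
S - 121*(-135) = -360/47 - 121*(-135) = -360/47 + 16335 = 767385/47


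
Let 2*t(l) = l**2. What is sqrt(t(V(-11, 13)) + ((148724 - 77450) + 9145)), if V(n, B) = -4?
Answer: sqrt(80427) ≈ 283.60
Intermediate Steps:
t(l) = l**2/2
sqrt(t(V(-11, 13)) + ((148724 - 77450) + 9145)) = sqrt((1/2)*(-4)**2 + ((148724 - 77450) + 9145)) = sqrt((1/2)*16 + (71274 + 9145)) = sqrt(8 + 80419) = sqrt(80427)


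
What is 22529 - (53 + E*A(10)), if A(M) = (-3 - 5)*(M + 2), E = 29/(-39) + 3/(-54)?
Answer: 873572/39 ≈ 22399.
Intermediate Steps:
E = -187/234 (E = 29*(-1/39) + 3*(-1/54) = -29/39 - 1/18 = -187/234 ≈ -0.79915)
A(M) = -16 - 8*M (A(M) = -8*(2 + M) = -16 - 8*M)
22529 - (53 + E*A(10)) = 22529 - (53 - 187*(-16 - 8*10)/234) = 22529 - (53 - 187*(-16 - 80)/234) = 22529 - (53 - 187/234*(-96)) = 22529 - (53 + 2992/39) = 22529 - 1*5059/39 = 22529 - 5059/39 = 873572/39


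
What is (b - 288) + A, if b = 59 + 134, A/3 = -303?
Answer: -1004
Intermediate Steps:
A = -909 (A = 3*(-303) = -909)
b = 193
(b - 288) + A = (193 - 288) - 909 = -95 - 909 = -1004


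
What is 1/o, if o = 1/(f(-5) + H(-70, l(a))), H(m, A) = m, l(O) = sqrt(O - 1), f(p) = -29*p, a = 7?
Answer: 75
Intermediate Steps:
l(O) = sqrt(-1 + O)
o = 1/75 (o = 1/(-29*(-5) - 70) = 1/(145 - 70) = 1/75 ≈ 0.013333)
1/o = 1/(1/75) = 75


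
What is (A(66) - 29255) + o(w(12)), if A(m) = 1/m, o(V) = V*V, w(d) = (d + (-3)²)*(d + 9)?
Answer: 10904917/66 ≈ 1.6523e+5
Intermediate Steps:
w(d) = (9 + d)² (w(d) = (d + 9)*(9 + d) = (9 + d)*(9 + d) = (9 + d)²)
o(V) = V²
(A(66) - 29255) + o(w(12)) = (1/66 - 29255) + ((9 + 12)²)² = (1/66 - 29255) + (21²)² = -1930829/66 + 441² = -1930829/66 + 194481 = 10904917/66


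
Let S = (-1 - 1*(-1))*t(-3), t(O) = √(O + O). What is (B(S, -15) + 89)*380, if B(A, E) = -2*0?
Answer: 33820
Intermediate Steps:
t(O) = √2*√O (t(O) = √(2*O) = √2*√O)
S = 0 (S = (-1 - 1*(-1))*(√2*√(-3)) = (-1 + 1)*(√2*(I*√3)) = 0*(I*√6) = 0)
B(A, E) = 0
(B(S, -15) + 89)*380 = (0 + 89)*380 = 89*380 = 33820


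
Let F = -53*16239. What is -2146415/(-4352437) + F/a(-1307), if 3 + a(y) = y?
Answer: 3748810699129/5701692470 ≈ 657.49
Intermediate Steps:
F = -860667
a(y) = -3 + y
-2146415/(-4352437) + F/a(-1307) = -2146415/(-4352437) - 860667/(-3 - 1307) = -2146415*(-1/4352437) - 860667/(-1310) = 2146415/4352437 - 860667*(-1/1310) = 2146415/4352437 + 860667/1310 = 3748810699129/5701692470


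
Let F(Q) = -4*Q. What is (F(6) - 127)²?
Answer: 22801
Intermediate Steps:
(F(6) - 127)² = (-4*6 - 127)² = (-24 - 127)² = (-151)² = 22801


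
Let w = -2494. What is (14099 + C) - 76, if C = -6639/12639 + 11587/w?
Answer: 147288438853/10507222 ≈ 14018.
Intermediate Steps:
C = -54335253/10507222 (C = -6639/12639 + 11587/(-2494) = -6639*1/12639 + 11587*(-1/2494) = -2213/4213 - 11587/2494 = -54335253/10507222 ≈ -5.1712)
(14099 + C) - 76 = (14099 - 54335253/10507222) - 76 = 148086987725/10507222 - 76 = 147288438853/10507222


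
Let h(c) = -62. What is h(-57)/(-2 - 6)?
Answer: 31/4 ≈ 7.7500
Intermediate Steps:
h(-57)/(-2 - 6) = -62/(-2 - 6) = -62/(-8) = -⅛*(-62) = 31/4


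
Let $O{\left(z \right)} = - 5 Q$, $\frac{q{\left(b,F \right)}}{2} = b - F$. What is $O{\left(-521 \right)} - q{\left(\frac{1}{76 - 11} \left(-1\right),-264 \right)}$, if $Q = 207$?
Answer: $- \frac{101593}{65} \approx -1563.0$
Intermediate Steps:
$q{\left(b,F \right)} = - 2 F + 2 b$ ($q{\left(b,F \right)} = 2 \left(b - F\right) = - 2 F + 2 b$)
$O{\left(z \right)} = -1035$ ($O{\left(z \right)} = \left(-5\right) 207 = -1035$)
$O{\left(-521 \right)} - q{\left(\frac{1}{76 - 11} \left(-1\right),-264 \right)} = -1035 - \left(\left(-2\right) \left(-264\right) + 2 \frac{1}{76 - 11} \left(-1\right)\right) = -1035 - \left(528 + 2 \cdot \frac{1}{65} \left(-1\right)\right) = -1035 - \left(528 + 2 \left(- \frac{1}{65}\right)\right) = -1035 - \left(528 - \frac{2}{65}\right) = -1035 - \frac{34318}{65} = - \frac{101593}{65}$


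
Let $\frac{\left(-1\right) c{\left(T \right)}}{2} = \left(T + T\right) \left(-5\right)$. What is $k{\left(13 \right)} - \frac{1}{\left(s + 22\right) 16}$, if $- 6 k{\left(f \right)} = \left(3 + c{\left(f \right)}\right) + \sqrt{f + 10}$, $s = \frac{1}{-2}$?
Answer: $- \frac{45239}{1032} - \frac{\sqrt{23}}{6} \approx -44.636$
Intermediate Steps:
$s = - \frac{1}{2} \approx -0.5$
$c{\left(T \right)} = 20 T$ ($c{\left(T \right)} = - 2 \left(T + T\right) \left(-5\right) = - 2 \cdot 2 T \left(-5\right) = - 2 \left(- 10 T\right) = 20 T$)
$k{\left(f \right)} = - \frac{1}{2} - \frac{10 f}{3} - \frac{\sqrt{10 + f}}{6}$ ($k{\left(f \right)} = - \frac{\left(3 + 20 f\right) + \sqrt{f + 10}}{6} = - \frac{\left(3 + 20 f\right) + \sqrt{10 + f}}{6} = - \frac{3 + \sqrt{10 + f} + 20 f}{6} = - \frac{1}{2} - \frac{10 f}{3} - \frac{\sqrt{10 + f}}{6}$)
$k{\left(13 \right)} - \frac{1}{\left(s + 22\right) 16} = \left(- \frac{1}{2} - \frac{130}{3} - \frac{\sqrt{10 + 13}}{6}\right) - \frac{1}{\left(- \frac{1}{2} + 22\right) 16} = \left(- \frac{1}{2} - \frac{130}{3} - \frac{\sqrt{23}}{6}\right) - \frac{1}{\frac{43}{2} \cdot 16} = \left(- \frac{263}{6} - \frac{\sqrt{23}}{6}\right) - \frac{1}{344} = - \frac{45239}{1032} - \frac{\sqrt{23}}{6}$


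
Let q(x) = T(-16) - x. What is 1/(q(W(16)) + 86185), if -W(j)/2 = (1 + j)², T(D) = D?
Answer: 1/86747 ≈ 1.1528e-5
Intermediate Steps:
W(j) = -2*(1 + j)²
q(x) = -16 - x
1/(q(W(16)) + 86185) = 1/((-16 - (-2)*(1 + 16)²) + 86185) = 1/((-16 - (-2)*17²) + 86185) = 1/((-16 - (-2)*289) + 86185) = 1/((-16 - 1*(-578)) + 86185) = 1/((-16 + 578) + 86185) = 1/(562 + 86185) = 1/86747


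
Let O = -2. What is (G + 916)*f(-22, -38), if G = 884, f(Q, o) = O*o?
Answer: 136800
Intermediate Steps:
f(Q, o) = -2*o
(G + 916)*f(-22, -38) = (884 + 916)*(-2*(-38)) = 1800*76 = 136800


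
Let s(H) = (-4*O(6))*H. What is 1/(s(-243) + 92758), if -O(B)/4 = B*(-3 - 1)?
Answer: 1/186070 ≈ 5.3743e-6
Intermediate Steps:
O(B) = 16*B (O(B) = -4*B*(-3 - 1) = -4*B*(-4) = -(-16)*B = 16*B)
s(H) = -384*H (s(H) = (-64*6)*H = (-4*96)*H = -384*H)
1/(s(-243) + 92758) = 1/(-384*(-243) + 92758) = 1/(93312 + 92758) = 1/186070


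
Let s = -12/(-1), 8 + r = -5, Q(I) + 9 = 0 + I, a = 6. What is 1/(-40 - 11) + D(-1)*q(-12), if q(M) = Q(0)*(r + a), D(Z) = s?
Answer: 38555/51 ≈ 755.98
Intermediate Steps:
Q(I) = -9 + I (Q(I) = -9 + (0 + I) = -9 + I)
r = -13 (r = -8 - 5 = -13)
s = 12 (s = -12*(-1) = 12)
D(Z) = 12
q(M) = 63 (q(M) = (-9 + 0)*(-13 + 6) = -9*(-7) = 63)
1/(-40 - 11) + D(-1)*q(-12) = 1/(-40 - 11) + 12*63 = 1/(-51) + 756 = -1/51 + 756 = 38555/51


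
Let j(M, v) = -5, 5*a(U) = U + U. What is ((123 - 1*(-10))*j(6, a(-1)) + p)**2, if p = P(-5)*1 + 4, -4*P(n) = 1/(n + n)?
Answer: 699020721/1600 ≈ 4.3689e+5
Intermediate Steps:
a(U) = 2*U/5 (a(U) = (U + U)/5 = (2*U)/5 = 2*U/5)
P(n) = -1/(8*n) (P(n) = -1/(4*(n + n)) = -1/(2*n)/4 = -1/(8*n))
p = 161/40 (p = -1/8/(-5)*1 + 4 = -1/8*(-1/5)*1 + 4 = (1/40)*1 + 4 = 1/40 + 4 = 161/40 ≈ 4.0250)
((123 - 1*(-10))*j(6, a(-1)) + p)**2 = ((123 - 1*(-10))*(-5) + 161/40)**2 = ((123 + 10)*(-5) + 161/40)**2 = (133*(-5) + 161/40)**2 = (-665 + 161/40)**2 = (-26439/40)**2 = 699020721/1600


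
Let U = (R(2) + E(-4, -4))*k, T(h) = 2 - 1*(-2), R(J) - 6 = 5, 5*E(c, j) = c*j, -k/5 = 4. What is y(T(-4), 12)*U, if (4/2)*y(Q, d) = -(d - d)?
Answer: 0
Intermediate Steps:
k = -20 (k = -5*4 = -20)
E(c, j) = c*j/5 (E(c, j) = (c*j)/5 = c*j/5)
R(J) = 11 (R(J) = 6 + 5 = 11)
T(h) = 4 (T(h) = 2 + 2 = 4)
y(Q, d) = 0 (y(Q, d) = (-(d - d))/2 = (-1*0)/2 = (½)*0 = 0)
U = -284 (U = (11 + (⅕)*(-4)*(-4))*(-20) = (11 + 16/5)*(-20) = (71/5)*(-20) = -284)
y(T(-4), 12)*U = 0*(-284) = 0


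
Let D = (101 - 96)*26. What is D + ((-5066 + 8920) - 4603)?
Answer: -619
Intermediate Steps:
D = 130 (D = 5*26 = 130)
D + ((-5066 + 8920) - 4603) = 130 + ((-5066 + 8920) - 4603) = 130 + (3854 - 4603) = 130 - 749 = -619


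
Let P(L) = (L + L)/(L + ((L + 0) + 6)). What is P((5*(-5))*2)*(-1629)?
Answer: -81450/47 ≈ -1733.0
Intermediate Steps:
P(L) = 2*L/(6 + 2*L) (P(L) = (2*L)/(L + (L + 6)) = (2*L)/(L + (6 + L)) = (2*L)/(6 + 2*L) = 2*L/(6 + 2*L))
P((5*(-5))*2)*(-1629) = (((5*(-5))*2)/(3 + (5*(-5))*2))*(-1629) = ((-25*2)/(3 - 25*2))*(-1629) = -50/(3 - 50)*(-1629) = -50/(-47)*(-1629) = -50*(-1/47)*(-1629) = (50/47)*(-1629) = -81450/47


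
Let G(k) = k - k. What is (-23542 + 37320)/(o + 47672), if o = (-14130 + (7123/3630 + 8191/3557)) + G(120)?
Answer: 177900295980/433146355061 ≈ 0.41072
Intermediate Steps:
G(k) = 0
o = -182390218459/12911910 (o = (-14130 + (7123/3630 + 8191/3557)) + 0 = (-14130 + 55069841/12911910) + 0 = -182390218459/12911910 + 0 = -182390218459/12911910 ≈ -14126.)
(-23542 + 37320)/(o + 47672) = (-23542 + 37320)/(-182390218459/12911910 + 47672) = 13778/(433146355061/12911910) = 13778*(12911910/433146355061) = 177900295980/433146355061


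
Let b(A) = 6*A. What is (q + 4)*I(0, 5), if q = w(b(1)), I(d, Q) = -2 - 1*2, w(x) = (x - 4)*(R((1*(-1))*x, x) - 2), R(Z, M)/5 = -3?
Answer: 120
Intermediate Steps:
R(Z, M) = -15 (R(Z, M) = 5*(-3) = -15)
w(x) = 68 - 17*x (w(x) = (x - 4)*(-15 - 2) = (-4 + x)*(-17) = 68 - 17*x)
I(d, Q) = -4 (I(d, Q) = -2 - 2 = -4)
q = -34 (q = 68 - 102 = -34)
(q + 4)*I(0, 5) = (-34 + 4)*(-4) = -30*(-4) = 120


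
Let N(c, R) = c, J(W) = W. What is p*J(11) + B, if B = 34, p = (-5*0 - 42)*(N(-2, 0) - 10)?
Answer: 5578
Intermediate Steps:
p = 504 (p = (-5*0 - 42)*(-2 - 10) = (0 - 42)*(-12) = -42*(-12) = 504)
p*J(11) + B = 504*11 + 34 = 5544 + 34 = 5578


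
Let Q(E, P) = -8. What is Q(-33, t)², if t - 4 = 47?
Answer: 64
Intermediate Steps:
t = 51 (t = 4 + 47 = 51)
Q(-33, t)² = (-8)² = 64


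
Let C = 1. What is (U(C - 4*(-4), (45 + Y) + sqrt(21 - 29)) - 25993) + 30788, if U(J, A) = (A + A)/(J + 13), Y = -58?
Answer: 71912/15 + 2*I*sqrt(2)/15 ≈ 4794.1 + 0.18856*I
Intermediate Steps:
U(J, A) = 2*A/(13 + J) (U(J, A) = (2*A)/(13 + J) = 2*A/(13 + J))
(U(C - 4*(-4), (45 + Y) + sqrt(21 - 29)) - 25993) + 30788 = (2*((45 - 58) + sqrt(21 - 29))/(13 + (1 - 4*(-4))) - 25993) + 30788 = (2*(-13 + sqrt(-8))/(13 + (1 + 16)) - 25993) + 30788 = (2*(-13 + 2*I*sqrt(2))/(13 + 17) - 25993) + 30788 = (2*(-13 + 2*I*sqrt(2))/30 - 25993) + 30788 = (2*(-13 + 2*I*sqrt(2))*(1/30) - 25993) + 30788 = ((-13/15 + 2*I*sqrt(2)/15) - 25993) + 30788 = (-389908/15 + 2*I*sqrt(2)/15) + 30788 = 71912/15 + 2*I*sqrt(2)/15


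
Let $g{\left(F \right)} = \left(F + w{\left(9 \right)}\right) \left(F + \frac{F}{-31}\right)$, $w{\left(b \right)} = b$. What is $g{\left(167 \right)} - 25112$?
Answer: $\frac{103288}{31} \approx 3331.9$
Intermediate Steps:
$g{\left(F \right)} = \frac{30 F \left(9 + F\right)}{31}$ ($g{\left(F \right)} = \left(F + 9\right) \left(F + \frac{F}{-31}\right) = \left(9 + F\right) \left(F + F \left(- \frac{1}{31}\right)\right) = \left(9 + F\right) \left(F - \frac{F}{31}\right) = \left(9 + F\right) \frac{30 F}{31} = \frac{30 F \left(9 + F\right)}{31}$)
$g{\left(167 \right)} - 25112 = \frac{30}{31} \cdot 167 \left(9 + 167\right) - 25112 = \frac{30}{31} \cdot 167 \cdot 176 - 25112 = \frac{881760}{31} - 25112 = \frac{103288}{31}$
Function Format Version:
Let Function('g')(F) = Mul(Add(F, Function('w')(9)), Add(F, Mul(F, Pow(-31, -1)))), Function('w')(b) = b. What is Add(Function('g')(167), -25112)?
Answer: Rational(103288, 31) ≈ 3331.9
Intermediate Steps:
Function('g')(F) = Mul(Rational(30, 31), F, Add(9, F)) (Function('g')(F) = Mul(Add(F, 9), Add(F, Mul(F, Pow(-31, -1)))) = Mul(Add(9, F), Add(F, Mul(F, Rational(-1, 31)))) = Mul(Add(9, F), Add(F, Mul(Rational(-1, 31), F))) = Mul(Add(9, F), Mul(Rational(30, 31), F)) = Mul(Rational(30, 31), F, Add(9, F)))
Add(Function('g')(167), -25112) = Add(Mul(Rational(30, 31), 167, Add(9, 167)), -25112) = Add(Mul(Rational(30, 31), 167, 176), -25112) = Add(Rational(881760, 31), -25112) = Rational(103288, 31)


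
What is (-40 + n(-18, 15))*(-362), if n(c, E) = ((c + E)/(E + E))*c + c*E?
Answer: 557842/5 ≈ 1.1157e+5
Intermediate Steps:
n(c, E) = E*c + c*(E + c)/(2*E) (n(c, E) = ((E + c)/((2*E)))*c + E*c = ((E + c)*(1/(2*E)))*c + E*c = ((E + c)/(2*E))*c + E*c = c*(E + c)/(2*E) + E*c = E*c + c*(E + c)/(2*E))
(-40 + n(-18, 15))*(-362) = (-40 + (½)*(-18)*(-18 + 15*(1 + 2*15))/15)*(-362) = (-40 + (½)*(-18)*(1/15)*(-18 + 15*(1 + 30)))*(-362) = (-40 + (½)*(-18)*(1/15)*(-18 + 15*31))*(-362) = (-40 + (½)*(-18)*(1/15)*(-18 + 465))*(-362) = (-40 + (½)*(-18)*(1/15)*447)*(-362) = (-40 - 1341/5)*(-362) = -1541/5*(-362) = 557842/5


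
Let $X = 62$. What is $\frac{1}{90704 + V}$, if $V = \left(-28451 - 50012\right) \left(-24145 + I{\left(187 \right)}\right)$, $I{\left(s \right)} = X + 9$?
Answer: $\frac{1}{1889008966} \approx 5.2938 \cdot 10^{-10}$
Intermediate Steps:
$I{\left(s \right)} = 71$ ($I{\left(s \right)} = 62 + 9 = 71$)
$V = 1888918262$ ($V = \left(-28451 - 50012\right) \left(-24145 + 71\right) = \left(-78463\right) \left(-24074\right) = 1888918262$)
$\frac{1}{90704 + V} = \frac{1}{90704 + 1888918262} = \frac{1}{1889008966}$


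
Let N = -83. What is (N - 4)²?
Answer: 7569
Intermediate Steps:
(N - 4)² = (-83 - 4)² = (-87)² = 7569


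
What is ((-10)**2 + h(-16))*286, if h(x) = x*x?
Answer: 101816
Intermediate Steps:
h(x) = x**2
((-10)**2 + h(-16))*286 = ((-10)**2 + (-16)**2)*286 = (100 + 256)*286 = 356*286 = 101816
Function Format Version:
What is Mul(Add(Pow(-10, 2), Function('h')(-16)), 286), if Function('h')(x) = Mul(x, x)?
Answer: 101816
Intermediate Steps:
Function('h')(x) = Pow(x, 2)
Mul(Add(Pow(-10, 2), Function('h')(-16)), 286) = Mul(Add(Pow(-10, 2), Pow(-16, 2)), 286) = Mul(Add(100, 256), 286) = Mul(356, 286) = 101816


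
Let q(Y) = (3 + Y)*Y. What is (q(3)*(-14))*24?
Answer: -6048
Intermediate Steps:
q(Y) = Y*(3 + Y)
(q(3)*(-14))*24 = ((3*(3 + 3))*(-14))*24 = ((3*6)*(-14))*24 = (18*(-14))*24 = -252*24 = -6048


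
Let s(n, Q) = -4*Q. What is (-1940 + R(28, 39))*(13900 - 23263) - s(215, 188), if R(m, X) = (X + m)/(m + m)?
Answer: 1016611111/56 ≈ 1.8154e+7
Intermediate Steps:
R(m, X) = (X + m)/(2*m) (R(m, X) = (X + m)/((2*m)) = (X + m)*(1/(2*m)) = (X + m)/(2*m))
(-1940 + R(28, 39))*(13900 - 23263) - s(215, 188) = (-1940 + (1/2)*(39 + 28)/28)*(13900 - 23263) - (-4)*188 = (-1940 + (1/2)*(1/28)*67)*(-9363) - 1*(-752) = (-1940 + 67/56)*(-9363) + 752 = -108573/56*(-9363) + 752 = 1016568999/56 + 752 = 1016611111/56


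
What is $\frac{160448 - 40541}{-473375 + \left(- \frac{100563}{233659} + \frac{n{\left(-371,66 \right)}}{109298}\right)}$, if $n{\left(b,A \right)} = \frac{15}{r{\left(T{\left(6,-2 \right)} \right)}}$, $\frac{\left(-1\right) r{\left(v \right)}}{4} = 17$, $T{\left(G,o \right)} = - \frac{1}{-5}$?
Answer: $- \frac{208232339647340232}{822071050070158517} \approx -0.2533$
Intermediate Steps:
$T{\left(G,o \right)} = \frac{1}{5}$ ($T{\left(G,o \right)} = \left(-1\right) \left(- \frac{1}{5}\right) = \frac{1}{5}$)
$r{\left(v \right)} = -68$ ($r{\left(v \right)} = \left(-4\right) 17 = -68$)
$n{\left(b,A \right)} = - \frac{15}{68}$ ($n{\left(b,A \right)} = \frac{15}{-68} = 15 \left(- \frac{1}{68}\right) = - \frac{15}{68}$)
$\frac{160448 - 40541}{-473375 + \left(- \frac{100563}{233659} + \frac{n{\left(-371,66 \right)}}{109298}\right)} = \frac{160448 - 40541}{-473375 - \left(\frac{15}{7432264} + \frac{100563}{233659}\right)} = \frac{119907}{-473375 - \frac{747414269517}{1736615373976}} = \frac{119907}{- \frac{822071050070158517}{1736615373976}} = 119907 \left(- \frac{1736615373976}{822071050070158517}\right) = - \frac{208232339647340232}{822071050070158517}$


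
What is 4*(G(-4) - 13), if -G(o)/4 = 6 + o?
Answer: -84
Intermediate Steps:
G(o) = -24 - 4*o (G(o) = -4*(6 + o) = -24 - 4*o)
4*(G(-4) - 13) = 4*((-24 - 4*(-4)) - 13) = 4*((-24 + 16) - 13) = 4*(-8 - 13) = 4*(-21) = -84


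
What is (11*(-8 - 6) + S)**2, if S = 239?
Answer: 7225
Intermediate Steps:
(11*(-8 - 6) + S)**2 = (11*(-8 - 6) + 239)**2 = (11*(-14) + 239)**2 = (-154 + 239)**2 = 85**2 = 7225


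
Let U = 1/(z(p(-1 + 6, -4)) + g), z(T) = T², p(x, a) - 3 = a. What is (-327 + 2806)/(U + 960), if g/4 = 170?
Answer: 1688199/653761 ≈ 2.5823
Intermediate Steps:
p(x, a) = 3 + a
g = 680 (g = 4*170 = 680)
U = 1/681 (U = 1/((3 - 4)² + 680) = 1/((-1)² + 680) = 1/(1 + 680) = 1/681 ≈ 0.0014684)
(-327 + 2806)/(U + 960) = (-327 + 2806)/(1/681 + 960) = 2479/(653761/681) = 2479*(681/653761) = 1688199/653761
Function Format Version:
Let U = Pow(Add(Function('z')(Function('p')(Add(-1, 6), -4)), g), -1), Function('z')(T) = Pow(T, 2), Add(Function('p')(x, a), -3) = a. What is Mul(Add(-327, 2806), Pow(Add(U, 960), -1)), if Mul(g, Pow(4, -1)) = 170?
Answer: Rational(1688199, 653761) ≈ 2.5823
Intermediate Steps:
Function('p')(x, a) = Add(3, a)
g = 680 (g = Mul(4, 170) = 680)
U = Rational(1, 681) (U = Pow(Add(Pow(Add(3, -4), 2), 680), -1) = Pow(Add(Pow(-1, 2), 680), -1) = Pow(Add(1, 680), -1) = Pow(681, -1) = Rational(1, 681) ≈ 0.0014684)
Mul(Add(-327, 2806), Pow(Add(U, 960), -1)) = Mul(Add(-327, 2806), Pow(Add(Rational(1, 681), 960), -1)) = Mul(2479, Pow(Rational(653761, 681), -1)) = Mul(2479, Rational(681, 653761)) = Rational(1688199, 653761)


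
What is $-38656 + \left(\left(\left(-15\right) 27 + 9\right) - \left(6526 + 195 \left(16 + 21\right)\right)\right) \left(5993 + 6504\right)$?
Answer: $-176708745$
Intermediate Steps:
$-38656 + \left(\left(\left(-15\right) 27 + 9\right) - \left(6526 + 195 \left(16 + 21\right)\right)\right) \left(5993 + 6504\right) = -38656 + \left(\left(-405 + 9\right) - 13741\right) 12497 = -38656 + \left(-396 - 13741\right) 12497 = -38656 - 176670089 = -176708745$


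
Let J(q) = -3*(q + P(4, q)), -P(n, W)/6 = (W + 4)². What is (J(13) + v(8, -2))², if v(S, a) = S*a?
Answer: 26491609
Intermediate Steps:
P(n, W) = -6*(4 + W)² (P(n, W) = -6*(W + 4)² = -6*(4 + W)²)
J(q) = -3*q + 18*(4 + q)² (J(q) = -3*(q - 6*(4 + q)²) = -3*q + 18*(4 + q)²)
(J(13) + v(8, -2))² = ((-3*13 + 18*(4 + 13)²) + 8*(-2))² = ((-39 + 18*17²) - 16)² = ((-39 + 18*289) - 16)² = ((-39 + 5202) - 16)² = (5163 - 16)² = 5147² = 26491609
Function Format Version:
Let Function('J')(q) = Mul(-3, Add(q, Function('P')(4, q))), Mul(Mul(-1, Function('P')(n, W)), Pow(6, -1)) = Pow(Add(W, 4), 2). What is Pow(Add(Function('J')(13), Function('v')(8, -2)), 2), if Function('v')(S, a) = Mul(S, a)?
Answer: 26491609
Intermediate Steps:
Function('P')(n, W) = Mul(-6, Pow(Add(4, W), 2)) (Function('P')(n, W) = Mul(-6, Pow(Add(W, 4), 2)) = Mul(-6, Pow(Add(4, W), 2)))
Function('J')(q) = Add(Mul(-3, q), Mul(18, Pow(Add(4, q), 2))) (Function('J')(q) = Mul(-3, Add(q, Mul(-6, Pow(Add(4, q), 2)))) = Add(Mul(-3, q), Mul(18, Pow(Add(4, q), 2))))
Pow(Add(Function('J')(13), Function('v')(8, -2)), 2) = Pow(Add(Add(Mul(-3, 13), Mul(18, Pow(Add(4, 13), 2))), Mul(8, -2)), 2) = Pow(Add(Add(-39, Mul(18, Pow(17, 2))), -16), 2) = Pow(Add(Add(-39, Mul(18, 289)), -16), 2) = Pow(Add(Add(-39, 5202), -16), 2) = Pow(Add(5163, -16), 2) = Pow(5147, 2) = 26491609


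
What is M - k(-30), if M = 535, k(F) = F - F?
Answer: 535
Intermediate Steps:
k(F) = 0
M - k(-30) = 535 - 1*0 = 535 + 0 = 535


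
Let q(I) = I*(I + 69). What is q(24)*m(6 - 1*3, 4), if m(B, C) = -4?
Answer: -8928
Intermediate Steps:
q(I) = I*(69 + I)
q(24)*m(6 - 1*3, 4) = (24*(69 + 24))*(-4) = (24*93)*(-4) = 2232*(-4) = -8928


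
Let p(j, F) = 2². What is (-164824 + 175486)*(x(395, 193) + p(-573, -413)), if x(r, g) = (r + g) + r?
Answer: 10523394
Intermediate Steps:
p(j, F) = 4
x(r, g) = g + 2*r (x(r, g) = (g + r) + r = g + 2*r)
(-164824 + 175486)*(x(395, 193) + p(-573, -413)) = (-164824 + 175486)*((193 + 2*395) + 4) = 10662*((193 + 790) + 4) = 10662*(983 + 4) = 10662*987 = 10523394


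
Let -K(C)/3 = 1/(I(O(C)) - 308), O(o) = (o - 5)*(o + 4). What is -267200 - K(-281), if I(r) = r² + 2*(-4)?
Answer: -558993530483199/2092041656 ≈ -2.6720e+5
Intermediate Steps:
O(o) = (-5 + o)*(4 + o)
I(r) = -8 + r² (I(r) = r² - 8 = -8 + r²)
K(C) = -3/(-316 + (-20 + C² - C)²) (K(C) = -3/((-8 + (-20 + C² - C)²) - 308) = -3/(-316 + (-20 + C² - C)²))
-267200 - K(-281) = -267200 - (-3)/(-316 + (20 - 281 - 1*(-281)²)²) = -267200 - (-3)/(-316 + (20 - 281 - 1*78961)²) = -267200 - (-3)/(-316 + (20 - 281 - 78961)²) = -267200 - (-3)/(-316 + (-79222)²) = -267200 - (-3)/(-316 + 6276125284) = -267200 - (-3)/6276124968 = -267200 - 1*(-1/2092041656) = -267200 + 1/2092041656 = -558993530483199/2092041656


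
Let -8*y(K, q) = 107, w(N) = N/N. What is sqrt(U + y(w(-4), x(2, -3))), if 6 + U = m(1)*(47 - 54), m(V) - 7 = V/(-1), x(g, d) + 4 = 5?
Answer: I*sqrt(982)/4 ≈ 7.8342*I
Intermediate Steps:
x(g, d) = 1 (x(g, d) = -4 + 5 = 1)
m(V) = 7 - V (m(V) = 7 + V/(-1) = 7 + V*(-1) = 7 - V)
w(N) = 1
y(K, q) = -107/8 (y(K, q) = -1/8*107 = -107/8)
U = -48 (U = -6 + (7 - 1*1)*(47 - 54) = -6 + (7 - 1)*(-7) = -6 + 6*(-7) = -6 - 42 = -48)
sqrt(U + y(w(-4), x(2, -3))) = sqrt(-48 - 107/8) = sqrt(-491/8) = I*sqrt(982)/4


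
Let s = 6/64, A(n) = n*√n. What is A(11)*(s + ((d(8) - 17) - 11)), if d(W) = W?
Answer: -7007*√11/32 ≈ -726.24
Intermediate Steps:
A(n) = n^(3/2)
s = 3/32 (s = 6*(1/64) = 3/32 ≈ 0.093750)
A(11)*(s + ((d(8) - 17) - 11)) = 11^(3/2)*(3/32 + ((8 - 17) - 11)) = (11*√11)*(3/32 + (-9 - 11)) = (11*√11)*(3/32 - 20) = (11*√11)*(-637/32) = -7007*√11/32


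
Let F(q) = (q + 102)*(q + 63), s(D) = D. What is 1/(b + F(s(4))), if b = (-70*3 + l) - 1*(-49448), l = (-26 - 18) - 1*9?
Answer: 1/56287 ≈ 1.7766e-5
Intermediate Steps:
l = -53 (l = -44 - 9 = -53)
F(q) = (63 + q)*(102 + q) (F(q) = (102 + q)*(63 + q) = (63 + q)*(102 + q))
b = 49185 (b = (-70*3 - 53) - 1*(-49448) = (-210 - 53) + 49448 = -263 + 49448 = 49185)
1/(b + F(s(4))) = 1/(49185 + (6426 + 4² + 165*4)) = 1/(49185 + (6426 + 16 + 660)) = 1/(49185 + 7102) = 1/56287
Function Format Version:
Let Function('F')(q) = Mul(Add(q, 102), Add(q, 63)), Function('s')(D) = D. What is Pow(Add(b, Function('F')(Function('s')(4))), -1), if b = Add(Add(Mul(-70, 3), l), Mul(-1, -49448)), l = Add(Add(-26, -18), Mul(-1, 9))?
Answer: Rational(1, 56287) ≈ 1.7766e-5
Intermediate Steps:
l = -53 (l = Add(-44, -9) = -53)
Function('F')(q) = Mul(Add(63, q), Add(102, q)) (Function('F')(q) = Mul(Add(102, q), Add(63, q)) = Mul(Add(63, q), Add(102, q)))
b = 49185 (b = Add(Add(Mul(-70, 3), -53), Mul(-1, -49448)) = Add(Add(-210, -53), 49448) = Add(-263, 49448) = 49185)
Pow(Add(b, Function('F')(Function('s')(4))), -1) = Pow(Add(49185, Add(6426, Pow(4, 2), Mul(165, 4))), -1) = Pow(Add(49185, Add(6426, 16, 660)), -1) = Pow(Add(49185, 7102), -1) = Pow(56287, -1) = Rational(1, 56287)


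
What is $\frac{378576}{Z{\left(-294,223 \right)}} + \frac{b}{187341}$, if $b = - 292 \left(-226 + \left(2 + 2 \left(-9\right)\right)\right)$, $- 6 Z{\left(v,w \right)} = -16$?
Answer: $\frac{2417829370}{17031} \approx 1.4197 \cdot 10^{5}$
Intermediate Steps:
$Z{\left(v,w \right)} = \frac{8}{3}$ ($Z{\left(v,w \right)} = \left(- \frac{1}{6}\right) \left(-16\right) = \frac{8}{3}$)
$b = 70664$ ($b = - 292 \left(-226 + \left(2 - 18\right)\right) = - 292 \left(-226 - 16\right) = \left(-292\right) \left(-242\right) = 70664$)
$\frac{378576}{Z{\left(-294,223 \right)}} + \frac{b}{187341} = \frac{378576}{\frac{8}{3}} + \frac{70664}{187341} = 378576 \cdot \frac{3}{8} + 70664 \cdot \frac{1}{187341} = 141966 + \frac{6424}{17031} = \frac{2417829370}{17031}$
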